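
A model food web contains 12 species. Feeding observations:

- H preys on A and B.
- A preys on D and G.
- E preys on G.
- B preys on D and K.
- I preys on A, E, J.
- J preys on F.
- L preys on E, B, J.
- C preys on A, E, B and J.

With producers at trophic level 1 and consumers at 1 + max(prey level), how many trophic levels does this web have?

3

Producers (level 1): G, D, F, K.
G → E → L gives L level 3.
No species has a prey at level 3, so no species reaches level 4.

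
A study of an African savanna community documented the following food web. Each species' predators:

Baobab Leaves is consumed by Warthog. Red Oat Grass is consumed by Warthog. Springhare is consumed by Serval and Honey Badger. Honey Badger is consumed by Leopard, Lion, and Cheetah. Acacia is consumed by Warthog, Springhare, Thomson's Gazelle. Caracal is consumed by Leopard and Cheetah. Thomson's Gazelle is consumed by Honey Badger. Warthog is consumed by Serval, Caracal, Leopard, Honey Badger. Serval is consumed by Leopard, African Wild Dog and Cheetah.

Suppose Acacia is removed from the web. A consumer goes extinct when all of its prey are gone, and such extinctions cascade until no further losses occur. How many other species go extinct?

Remove Acacia.
Round 1: Thomson's Gazelle (all prey gone), Springhare (all prey gone) → extinct.
No further losses. Total secondary extinctions: 2.

2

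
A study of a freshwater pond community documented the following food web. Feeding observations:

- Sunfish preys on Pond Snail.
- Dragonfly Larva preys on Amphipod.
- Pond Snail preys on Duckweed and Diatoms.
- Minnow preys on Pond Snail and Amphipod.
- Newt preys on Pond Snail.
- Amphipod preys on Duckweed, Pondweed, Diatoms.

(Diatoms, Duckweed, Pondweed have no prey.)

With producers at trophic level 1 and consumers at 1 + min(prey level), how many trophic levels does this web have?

Producers (level 1): Diatoms, Duckweed, Pondweed.
Following each consumer down to its lowest-level prey: Diatoms → Amphipod → Minnow (levels 1 through 3).
All prey of Minnow (Amphipod 2, Pond Snail 2) are at level 2 or above, so Minnow is at level 1 + 2 = 3.
Every consumer has at least one prey at level 2 or below, so none exceeds level 3.

3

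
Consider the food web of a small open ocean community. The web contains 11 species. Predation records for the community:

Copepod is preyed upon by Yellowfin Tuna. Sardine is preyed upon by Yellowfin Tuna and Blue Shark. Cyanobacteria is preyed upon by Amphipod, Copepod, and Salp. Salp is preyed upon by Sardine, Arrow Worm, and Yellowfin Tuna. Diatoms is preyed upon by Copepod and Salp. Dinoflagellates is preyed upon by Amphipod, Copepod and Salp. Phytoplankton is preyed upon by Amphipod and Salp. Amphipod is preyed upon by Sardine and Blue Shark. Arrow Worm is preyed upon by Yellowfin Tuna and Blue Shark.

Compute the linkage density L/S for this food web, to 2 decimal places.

L/S = 1.82

There are L = 20 links among S = 11 species.
L/S = 20/11 = 1.8182 ≈ 1.82.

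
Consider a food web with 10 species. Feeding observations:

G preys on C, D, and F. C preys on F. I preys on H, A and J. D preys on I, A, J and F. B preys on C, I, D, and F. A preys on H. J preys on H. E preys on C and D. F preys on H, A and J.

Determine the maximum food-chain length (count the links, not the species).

4 links

One longest chain: H → A → F → D → G.
It has 5 species and 4 links.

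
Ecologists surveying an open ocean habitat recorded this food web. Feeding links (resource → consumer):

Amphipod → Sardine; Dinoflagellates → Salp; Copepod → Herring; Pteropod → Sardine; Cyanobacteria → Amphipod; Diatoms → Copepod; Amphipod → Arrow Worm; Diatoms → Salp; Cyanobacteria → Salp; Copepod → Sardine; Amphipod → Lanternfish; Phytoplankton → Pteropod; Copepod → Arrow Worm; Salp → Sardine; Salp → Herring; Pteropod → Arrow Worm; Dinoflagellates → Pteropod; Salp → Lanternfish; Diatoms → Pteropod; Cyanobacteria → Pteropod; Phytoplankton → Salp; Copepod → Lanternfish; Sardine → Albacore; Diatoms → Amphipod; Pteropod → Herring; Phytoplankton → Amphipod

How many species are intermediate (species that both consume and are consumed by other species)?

Intermediate species (has both prey and predators): Copepod, Pteropod, Amphipod, Salp, Sardine.
Count: 5.

5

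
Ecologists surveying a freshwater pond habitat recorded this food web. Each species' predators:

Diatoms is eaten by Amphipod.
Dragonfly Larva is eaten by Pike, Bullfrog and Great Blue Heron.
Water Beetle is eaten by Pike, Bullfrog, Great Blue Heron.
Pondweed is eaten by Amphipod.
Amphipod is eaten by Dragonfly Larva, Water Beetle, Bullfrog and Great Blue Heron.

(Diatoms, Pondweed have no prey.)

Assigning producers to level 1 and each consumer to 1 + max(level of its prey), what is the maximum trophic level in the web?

4

Producers (level 1): Diatoms, Pondweed.
Diatoms → Amphipod → Dragonfly Larva → Bullfrog gives Bullfrog level 4.
No species has a prey at level 4, so no species reaches level 5.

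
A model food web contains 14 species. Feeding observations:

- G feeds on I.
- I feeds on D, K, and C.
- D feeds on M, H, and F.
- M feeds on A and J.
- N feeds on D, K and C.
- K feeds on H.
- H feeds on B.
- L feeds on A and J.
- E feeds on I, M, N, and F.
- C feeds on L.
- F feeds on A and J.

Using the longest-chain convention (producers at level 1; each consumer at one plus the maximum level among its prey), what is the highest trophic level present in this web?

Producers (level 1): J, A, B.
J → L → C → I → G gives G level 5.
No species has a prey at level 5, so no species reaches level 6.

5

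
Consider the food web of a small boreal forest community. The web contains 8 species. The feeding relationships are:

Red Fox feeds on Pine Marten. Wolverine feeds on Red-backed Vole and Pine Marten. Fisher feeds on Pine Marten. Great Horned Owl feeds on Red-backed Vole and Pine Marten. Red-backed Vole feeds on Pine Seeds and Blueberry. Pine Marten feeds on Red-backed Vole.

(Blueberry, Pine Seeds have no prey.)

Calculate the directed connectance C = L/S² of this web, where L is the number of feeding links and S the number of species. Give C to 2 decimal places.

The web has S = 8 species and L = 9 feeding links.
C = L / S² = 9 / 64 = 0.1406 ≈ 0.14.

C = 0.14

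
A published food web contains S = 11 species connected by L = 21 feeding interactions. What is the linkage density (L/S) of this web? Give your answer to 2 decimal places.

There are L = 21 links among S = 11 species.
L/S = 21/11 = 1.9091 ≈ 1.91.

L/S = 1.91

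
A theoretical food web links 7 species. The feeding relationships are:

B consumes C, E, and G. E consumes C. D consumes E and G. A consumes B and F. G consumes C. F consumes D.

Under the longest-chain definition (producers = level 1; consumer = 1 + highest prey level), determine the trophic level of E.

Trophic level 2

C is a producer → level 1.
E eats C → level 2.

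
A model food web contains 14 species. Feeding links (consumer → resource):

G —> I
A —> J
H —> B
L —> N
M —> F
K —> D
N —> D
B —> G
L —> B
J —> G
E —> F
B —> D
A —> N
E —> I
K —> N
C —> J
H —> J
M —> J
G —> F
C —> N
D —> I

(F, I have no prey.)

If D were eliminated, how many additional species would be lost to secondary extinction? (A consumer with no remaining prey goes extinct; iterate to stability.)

2

Remove D.
Round 1: N (all prey gone) → extinct.
Round 2: K (all prey gone) → extinct.
No further losses. Total secondary extinctions: 2.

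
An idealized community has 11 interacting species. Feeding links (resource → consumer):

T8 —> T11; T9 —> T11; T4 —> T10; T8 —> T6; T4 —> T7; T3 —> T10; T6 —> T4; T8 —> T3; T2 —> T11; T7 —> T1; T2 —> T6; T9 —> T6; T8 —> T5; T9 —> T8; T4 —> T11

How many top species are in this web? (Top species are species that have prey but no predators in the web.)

4

Top species (has prey, but nothing eats it): T5, T11, T10, T1.
Count: 4.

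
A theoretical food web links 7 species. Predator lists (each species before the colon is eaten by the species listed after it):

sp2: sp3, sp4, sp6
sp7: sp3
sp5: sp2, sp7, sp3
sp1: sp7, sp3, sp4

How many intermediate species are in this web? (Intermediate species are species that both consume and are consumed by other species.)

2

Intermediate species (has both prey and predators): sp2, sp7.
Count: 2.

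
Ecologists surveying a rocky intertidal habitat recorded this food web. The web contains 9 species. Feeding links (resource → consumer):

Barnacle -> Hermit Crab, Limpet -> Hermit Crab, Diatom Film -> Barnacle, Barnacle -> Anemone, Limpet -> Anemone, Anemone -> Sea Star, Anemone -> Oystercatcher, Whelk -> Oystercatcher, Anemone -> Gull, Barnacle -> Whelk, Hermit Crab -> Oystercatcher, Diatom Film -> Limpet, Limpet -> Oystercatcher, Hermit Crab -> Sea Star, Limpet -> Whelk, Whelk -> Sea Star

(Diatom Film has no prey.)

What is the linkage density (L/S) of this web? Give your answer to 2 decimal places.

L/S = 1.78

There are L = 16 links among S = 9 species.
L/S = 16/9 = 1.7778 ≈ 1.78.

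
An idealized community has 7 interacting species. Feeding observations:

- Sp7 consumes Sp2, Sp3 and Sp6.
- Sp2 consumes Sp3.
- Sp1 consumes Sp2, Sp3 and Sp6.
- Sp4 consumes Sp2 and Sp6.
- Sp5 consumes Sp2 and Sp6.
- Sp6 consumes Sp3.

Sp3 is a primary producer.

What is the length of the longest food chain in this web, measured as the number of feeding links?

One longest chain: Sp3 → Sp6 → Sp4.
It has 3 species and 2 links.

2 links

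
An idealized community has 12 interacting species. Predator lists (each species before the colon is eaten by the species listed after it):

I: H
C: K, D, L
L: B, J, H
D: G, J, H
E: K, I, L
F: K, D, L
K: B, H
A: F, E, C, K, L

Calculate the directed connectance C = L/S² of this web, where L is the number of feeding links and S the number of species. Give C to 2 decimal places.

C = 0.16

The web has S = 12 species and L = 23 feeding links.
C = L / S² = 23 / 144 = 0.1597 ≈ 0.16.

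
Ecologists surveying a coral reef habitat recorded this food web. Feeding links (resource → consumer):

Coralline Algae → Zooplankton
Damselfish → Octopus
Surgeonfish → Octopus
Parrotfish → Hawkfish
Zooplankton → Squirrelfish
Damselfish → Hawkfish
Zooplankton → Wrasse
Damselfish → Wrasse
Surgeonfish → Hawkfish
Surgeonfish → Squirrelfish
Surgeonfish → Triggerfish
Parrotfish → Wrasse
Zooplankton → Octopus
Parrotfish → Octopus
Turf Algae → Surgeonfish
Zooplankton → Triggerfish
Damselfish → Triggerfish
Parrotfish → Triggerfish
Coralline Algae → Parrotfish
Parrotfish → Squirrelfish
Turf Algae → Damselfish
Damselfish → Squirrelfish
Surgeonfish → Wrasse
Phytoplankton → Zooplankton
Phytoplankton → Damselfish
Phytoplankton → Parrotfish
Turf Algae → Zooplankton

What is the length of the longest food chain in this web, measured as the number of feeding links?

One longest chain: Coralline Algae → Parrotfish → Octopus.
It has 3 species and 2 links.

2 links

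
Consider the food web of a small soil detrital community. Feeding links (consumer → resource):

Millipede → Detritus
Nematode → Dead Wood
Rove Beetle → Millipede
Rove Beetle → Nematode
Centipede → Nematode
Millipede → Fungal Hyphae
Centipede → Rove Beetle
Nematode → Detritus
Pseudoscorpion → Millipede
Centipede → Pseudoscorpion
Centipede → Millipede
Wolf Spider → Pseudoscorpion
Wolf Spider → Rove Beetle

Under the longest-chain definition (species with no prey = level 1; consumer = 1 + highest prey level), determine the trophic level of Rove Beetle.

Detritus has no prey (basal) → level 1.
Nematode eats Detritus (level 1); other prey at levels: Dead Wood 1 → level 2.
Rove Beetle eats Nematode (level 2); other prey at levels: Millipede 2 → level 3.

Trophic level 3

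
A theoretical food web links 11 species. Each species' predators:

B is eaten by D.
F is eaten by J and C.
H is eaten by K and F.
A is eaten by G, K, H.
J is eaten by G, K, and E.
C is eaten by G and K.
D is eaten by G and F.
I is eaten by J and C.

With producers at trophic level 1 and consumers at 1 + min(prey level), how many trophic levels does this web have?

3

Producers (level 1): I, A, B.
Following each consumer down to its lowest-level prey: I → J → E (levels 1 through 3).
All prey of E (J 2) are at level 2 or above, so E is at level 1 + 2 = 3.
Every consumer has at least one prey at level 2 or below, so none exceeds level 3.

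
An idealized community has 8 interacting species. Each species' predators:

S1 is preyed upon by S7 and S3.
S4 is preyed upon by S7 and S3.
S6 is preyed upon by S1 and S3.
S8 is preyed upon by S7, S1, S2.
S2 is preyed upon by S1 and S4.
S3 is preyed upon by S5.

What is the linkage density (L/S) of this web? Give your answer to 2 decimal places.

L/S = 1.50

There are L = 12 links among S = 8 species.
L/S = 12/8 = 1.5000 ≈ 1.50.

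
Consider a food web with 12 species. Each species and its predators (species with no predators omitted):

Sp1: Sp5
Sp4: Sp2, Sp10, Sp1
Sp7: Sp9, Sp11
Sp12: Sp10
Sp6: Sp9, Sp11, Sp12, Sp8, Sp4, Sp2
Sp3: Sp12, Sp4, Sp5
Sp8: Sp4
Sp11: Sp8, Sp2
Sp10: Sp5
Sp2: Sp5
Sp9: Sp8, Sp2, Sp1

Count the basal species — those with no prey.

Basal species (no prey listed): Sp6, Sp7, Sp3.
Count: 3.

3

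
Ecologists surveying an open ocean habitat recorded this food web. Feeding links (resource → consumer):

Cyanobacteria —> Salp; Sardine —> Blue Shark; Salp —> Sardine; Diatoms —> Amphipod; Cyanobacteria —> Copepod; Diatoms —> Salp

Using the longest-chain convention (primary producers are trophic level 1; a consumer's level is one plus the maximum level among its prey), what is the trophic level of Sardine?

Trophic level 3

Diatoms is a producer → level 1.
Salp eats Diatoms (level 1); other prey at levels: Cyanobacteria 1 → level 2.
Sardine eats Salp → level 3.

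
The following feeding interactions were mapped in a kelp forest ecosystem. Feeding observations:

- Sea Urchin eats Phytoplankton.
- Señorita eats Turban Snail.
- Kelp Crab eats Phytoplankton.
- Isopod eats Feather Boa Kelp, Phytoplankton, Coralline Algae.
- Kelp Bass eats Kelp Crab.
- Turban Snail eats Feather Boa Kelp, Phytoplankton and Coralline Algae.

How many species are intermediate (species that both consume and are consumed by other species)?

Intermediate species (has both prey and predators): Turban Snail, Kelp Crab.
Count: 2.

2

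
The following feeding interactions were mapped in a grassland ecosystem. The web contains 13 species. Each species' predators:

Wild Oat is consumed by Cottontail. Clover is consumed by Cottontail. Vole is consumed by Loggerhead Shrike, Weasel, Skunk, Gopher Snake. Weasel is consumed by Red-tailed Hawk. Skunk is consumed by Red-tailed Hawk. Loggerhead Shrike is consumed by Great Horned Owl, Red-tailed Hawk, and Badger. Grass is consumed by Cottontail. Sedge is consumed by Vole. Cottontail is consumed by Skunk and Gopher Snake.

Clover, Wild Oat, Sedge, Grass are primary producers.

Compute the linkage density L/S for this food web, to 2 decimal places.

L/S = 1.15

There are L = 15 links among S = 13 species.
L/S = 15/13 = 1.1538 ≈ 1.15.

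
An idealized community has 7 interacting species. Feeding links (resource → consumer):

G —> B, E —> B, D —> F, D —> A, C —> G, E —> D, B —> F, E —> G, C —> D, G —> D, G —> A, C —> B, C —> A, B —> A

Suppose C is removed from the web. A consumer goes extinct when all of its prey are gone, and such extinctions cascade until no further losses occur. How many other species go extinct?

0

Remove C.
Every predator of it retains at least one other prey: G still has E; B still has E, G; D still has E, G; A still has G, B, D.
No consumer loses all prey, so no secondary extinctions occur.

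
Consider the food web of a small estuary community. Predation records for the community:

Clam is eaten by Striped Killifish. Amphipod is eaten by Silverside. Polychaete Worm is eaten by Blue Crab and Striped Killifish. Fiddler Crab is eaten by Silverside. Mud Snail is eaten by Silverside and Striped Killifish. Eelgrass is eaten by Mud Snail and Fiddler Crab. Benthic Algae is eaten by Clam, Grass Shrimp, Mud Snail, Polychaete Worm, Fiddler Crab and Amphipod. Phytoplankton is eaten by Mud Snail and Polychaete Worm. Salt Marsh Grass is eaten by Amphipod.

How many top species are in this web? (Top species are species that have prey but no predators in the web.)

4

Top species (has prey, but nothing eats it): Grass Shrimp, Silverside, Striped Killifish, Blue Crab.
Count: 4.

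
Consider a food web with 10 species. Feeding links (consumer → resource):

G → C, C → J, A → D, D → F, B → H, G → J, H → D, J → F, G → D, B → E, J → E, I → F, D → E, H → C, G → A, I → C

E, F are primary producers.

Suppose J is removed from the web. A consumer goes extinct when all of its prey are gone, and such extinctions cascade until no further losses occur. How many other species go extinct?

1

Remove J.
Round 1: C (all prey gone) → extinct.
No further losses. Total secondary extinctions: 1.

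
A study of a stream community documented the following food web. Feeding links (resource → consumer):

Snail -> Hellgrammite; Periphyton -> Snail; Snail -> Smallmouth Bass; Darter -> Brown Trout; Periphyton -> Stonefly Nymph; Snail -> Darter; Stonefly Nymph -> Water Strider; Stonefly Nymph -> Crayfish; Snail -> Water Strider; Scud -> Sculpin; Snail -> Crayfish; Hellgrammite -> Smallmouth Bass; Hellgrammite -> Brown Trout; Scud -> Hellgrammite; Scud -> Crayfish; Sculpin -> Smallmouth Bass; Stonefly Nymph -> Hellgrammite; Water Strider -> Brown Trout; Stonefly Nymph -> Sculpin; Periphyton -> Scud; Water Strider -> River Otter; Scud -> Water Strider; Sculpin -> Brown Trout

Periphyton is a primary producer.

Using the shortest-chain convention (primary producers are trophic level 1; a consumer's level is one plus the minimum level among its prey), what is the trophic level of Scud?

Trophic level 2

Periphyton is a producer → level 1.
Scud eats Periphyton → level 2.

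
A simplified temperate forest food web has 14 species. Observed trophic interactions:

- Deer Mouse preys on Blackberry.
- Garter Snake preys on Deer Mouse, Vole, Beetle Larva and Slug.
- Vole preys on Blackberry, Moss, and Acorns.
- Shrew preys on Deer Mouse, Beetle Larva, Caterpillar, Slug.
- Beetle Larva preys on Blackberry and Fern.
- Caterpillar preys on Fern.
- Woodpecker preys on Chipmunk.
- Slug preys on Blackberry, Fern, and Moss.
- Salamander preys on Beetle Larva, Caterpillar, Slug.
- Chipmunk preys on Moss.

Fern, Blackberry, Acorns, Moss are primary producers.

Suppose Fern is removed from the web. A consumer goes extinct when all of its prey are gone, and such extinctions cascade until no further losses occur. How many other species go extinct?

Remove Fern.
Round 1: Caterpillar (all prey gone) → extinct.
No further losses. Total secondary extinctions: 1.

1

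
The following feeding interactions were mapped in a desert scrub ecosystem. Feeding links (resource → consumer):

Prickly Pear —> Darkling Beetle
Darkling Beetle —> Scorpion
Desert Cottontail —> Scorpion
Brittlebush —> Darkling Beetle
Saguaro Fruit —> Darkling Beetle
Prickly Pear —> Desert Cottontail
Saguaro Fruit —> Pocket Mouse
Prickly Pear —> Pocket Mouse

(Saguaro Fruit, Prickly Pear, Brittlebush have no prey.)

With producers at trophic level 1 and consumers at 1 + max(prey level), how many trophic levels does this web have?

Producers (level 1): Saguaro Fruit, Prickly Pear, Brittlebush.
Prickly Pear → Desert Cottontail → Scorpion gives Scorpion level 3.
No species has a prey at level 3, so no species reaches level 4.

3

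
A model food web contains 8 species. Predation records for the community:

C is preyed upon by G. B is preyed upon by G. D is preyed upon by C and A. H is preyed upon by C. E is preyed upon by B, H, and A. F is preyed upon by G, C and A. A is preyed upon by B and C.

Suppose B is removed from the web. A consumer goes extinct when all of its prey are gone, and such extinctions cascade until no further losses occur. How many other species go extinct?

0

Remove B.
Every predator of it retains at least one other prey: G still has F, C.
No consumer loses all prey, so no secondary extinctions occur.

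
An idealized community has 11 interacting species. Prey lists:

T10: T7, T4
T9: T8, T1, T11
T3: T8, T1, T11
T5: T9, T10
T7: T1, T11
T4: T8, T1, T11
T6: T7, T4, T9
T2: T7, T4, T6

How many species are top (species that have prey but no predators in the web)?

3

Top species (has prey, but nothing eats it): T3, T5, T2.
Count: 3.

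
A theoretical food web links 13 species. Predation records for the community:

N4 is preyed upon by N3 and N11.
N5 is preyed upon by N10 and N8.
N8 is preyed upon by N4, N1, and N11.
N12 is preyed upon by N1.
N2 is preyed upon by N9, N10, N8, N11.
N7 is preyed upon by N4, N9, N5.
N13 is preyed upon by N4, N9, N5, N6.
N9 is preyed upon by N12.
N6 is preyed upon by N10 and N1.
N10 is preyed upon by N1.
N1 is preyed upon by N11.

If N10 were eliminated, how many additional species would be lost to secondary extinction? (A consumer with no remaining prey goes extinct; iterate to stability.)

Remove N10.
Every predator of it retains at least one other prey: N1 still has N6, N12, N8.
No consumer loses all prey, so no secondary extinctions occur.

0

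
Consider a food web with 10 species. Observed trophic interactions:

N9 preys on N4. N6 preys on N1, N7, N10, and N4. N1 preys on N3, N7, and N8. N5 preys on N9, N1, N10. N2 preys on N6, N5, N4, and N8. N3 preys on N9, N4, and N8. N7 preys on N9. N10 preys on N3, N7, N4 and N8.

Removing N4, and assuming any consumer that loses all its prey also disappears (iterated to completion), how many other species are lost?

Remove N4.
Round 1: N9 (all prey gone) → extinct.
Round 2: N7 (all prey gone) → extinct.
No further losses. Total secondary extinctions: 2.

2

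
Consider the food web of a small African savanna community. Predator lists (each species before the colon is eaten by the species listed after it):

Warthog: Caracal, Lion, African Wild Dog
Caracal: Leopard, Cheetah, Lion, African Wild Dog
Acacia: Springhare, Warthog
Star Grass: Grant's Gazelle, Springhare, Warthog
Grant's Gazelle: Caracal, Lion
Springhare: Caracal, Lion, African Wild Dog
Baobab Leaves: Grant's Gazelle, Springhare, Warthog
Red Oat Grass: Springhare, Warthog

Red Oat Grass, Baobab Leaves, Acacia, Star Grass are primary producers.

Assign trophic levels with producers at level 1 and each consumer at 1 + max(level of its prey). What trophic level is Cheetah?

Trophic level 4

Baobab Leaves is a producer → level 1.
Grant's Gazelle eats Baobab Leaves (level 1); other prey at levels: Star Grass 1 → level 2.
Caracal eats Grant's Gazelle (level 2); other prey at levels: Springhare 2, Warthog 2 → level 3.
Cheetah eats Caracal → level 4.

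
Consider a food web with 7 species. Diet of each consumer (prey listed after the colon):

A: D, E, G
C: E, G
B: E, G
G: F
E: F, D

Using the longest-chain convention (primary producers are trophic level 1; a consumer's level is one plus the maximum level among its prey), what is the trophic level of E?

Trophic level 2

F is a producer → level 1.
E eats F (level 1); other prey at levels: D 1 → level 2.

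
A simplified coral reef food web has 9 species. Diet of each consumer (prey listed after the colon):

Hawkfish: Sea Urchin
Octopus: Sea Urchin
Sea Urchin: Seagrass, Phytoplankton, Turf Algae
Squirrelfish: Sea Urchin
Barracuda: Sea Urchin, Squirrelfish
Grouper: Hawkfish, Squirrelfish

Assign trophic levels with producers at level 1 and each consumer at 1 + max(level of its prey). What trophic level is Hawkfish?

Seagrass is a producer → level 1.
Sea Urchin eats Seagrass (level 1); other prey at levels: Phytoplankton 1, Turf Algae 1 → level 2.
Hawkfish eats Sea Urchin → level 3.

Trophic level 3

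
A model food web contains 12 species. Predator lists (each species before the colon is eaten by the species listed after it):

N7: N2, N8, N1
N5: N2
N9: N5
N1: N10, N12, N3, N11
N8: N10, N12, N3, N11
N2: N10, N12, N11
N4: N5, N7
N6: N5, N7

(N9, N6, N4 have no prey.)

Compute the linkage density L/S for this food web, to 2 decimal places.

There are L = 20 links among S = 12 species.
L/S = 20/12 = 1.6667 ≈ 1.67.

L/S = 1.67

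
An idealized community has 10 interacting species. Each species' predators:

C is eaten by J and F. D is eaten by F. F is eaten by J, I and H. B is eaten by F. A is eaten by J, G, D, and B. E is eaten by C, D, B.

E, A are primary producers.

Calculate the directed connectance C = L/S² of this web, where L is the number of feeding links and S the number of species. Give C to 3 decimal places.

The web has S = 10 species and L = 14 feeding links.
C = L / S² = 14 / 100 = 0.1400 ≈ 0.140.

C = 0.140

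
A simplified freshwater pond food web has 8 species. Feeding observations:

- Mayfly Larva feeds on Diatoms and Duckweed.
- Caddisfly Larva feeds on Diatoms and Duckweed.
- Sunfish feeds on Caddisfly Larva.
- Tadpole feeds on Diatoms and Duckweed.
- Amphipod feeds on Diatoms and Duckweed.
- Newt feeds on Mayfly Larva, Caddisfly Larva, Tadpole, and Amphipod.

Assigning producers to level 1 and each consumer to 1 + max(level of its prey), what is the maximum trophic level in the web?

3

Producers (level 1): Diatoms, Duckweed.
Diatoms → Caddisfly Larva → Sunfish gives Sunfish level 3.
No species has a prey at level 3, so no species reaches level 4.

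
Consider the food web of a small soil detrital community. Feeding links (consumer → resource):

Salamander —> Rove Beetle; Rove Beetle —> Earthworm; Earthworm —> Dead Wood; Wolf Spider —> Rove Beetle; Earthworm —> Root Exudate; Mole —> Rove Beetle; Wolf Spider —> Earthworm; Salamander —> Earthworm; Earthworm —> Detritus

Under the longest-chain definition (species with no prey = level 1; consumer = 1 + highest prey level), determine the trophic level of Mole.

Trophic level 4

Detritus has no prey (basal) → level 1.
Earthworm eats Detritus (level 1); other prey at levels: Root Exudate 1, Dead Wood 1 → level 2.
Rove Beetle eats Earthworm → level 3.
Mole eats Rove Beetle → level 4.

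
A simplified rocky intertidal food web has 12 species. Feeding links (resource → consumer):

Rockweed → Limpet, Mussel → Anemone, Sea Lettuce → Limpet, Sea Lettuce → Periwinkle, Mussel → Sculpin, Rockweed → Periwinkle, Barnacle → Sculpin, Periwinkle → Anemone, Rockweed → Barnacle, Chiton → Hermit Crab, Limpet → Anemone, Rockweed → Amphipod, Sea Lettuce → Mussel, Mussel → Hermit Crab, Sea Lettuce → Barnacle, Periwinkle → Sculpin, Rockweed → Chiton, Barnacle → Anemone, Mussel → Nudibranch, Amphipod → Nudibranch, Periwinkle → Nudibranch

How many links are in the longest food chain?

2 links

One longest chain: Rockweed → Periwinkle → Anemone.
It has 3 species and 2 links.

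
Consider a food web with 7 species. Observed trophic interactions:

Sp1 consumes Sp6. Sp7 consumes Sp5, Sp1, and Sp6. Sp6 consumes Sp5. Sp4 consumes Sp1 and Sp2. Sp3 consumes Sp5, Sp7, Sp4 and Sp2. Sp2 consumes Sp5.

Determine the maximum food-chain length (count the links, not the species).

One longest chain: Sp5 → Sp6 → Sp1 → Sp7 → Sp3.
It has 5 species and 4 links.

4 links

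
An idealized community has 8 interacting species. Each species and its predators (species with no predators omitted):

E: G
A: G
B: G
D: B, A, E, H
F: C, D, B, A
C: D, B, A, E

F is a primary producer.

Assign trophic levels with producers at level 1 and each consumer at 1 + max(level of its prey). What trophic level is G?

Trophic level 5

F is a producer → level 1.
C eats F → level 2.
D eats C (level 2); other prey at levels: F 1 → level 3.
B eats D (level 3); other prey at levels: F 1, C 2 → level 4.
G eats B (level 4); other prey at levels: A 4, E 4 → level 5.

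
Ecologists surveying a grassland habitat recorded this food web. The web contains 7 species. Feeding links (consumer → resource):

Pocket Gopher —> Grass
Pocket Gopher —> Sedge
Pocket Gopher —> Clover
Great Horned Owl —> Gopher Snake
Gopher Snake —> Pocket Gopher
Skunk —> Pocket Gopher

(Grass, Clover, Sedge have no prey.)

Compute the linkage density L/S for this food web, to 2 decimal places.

There are L = 6 links among S = 7 species.
L/S = 6/7 = 0.8571 ≈ 0.86.

L/S = 0.86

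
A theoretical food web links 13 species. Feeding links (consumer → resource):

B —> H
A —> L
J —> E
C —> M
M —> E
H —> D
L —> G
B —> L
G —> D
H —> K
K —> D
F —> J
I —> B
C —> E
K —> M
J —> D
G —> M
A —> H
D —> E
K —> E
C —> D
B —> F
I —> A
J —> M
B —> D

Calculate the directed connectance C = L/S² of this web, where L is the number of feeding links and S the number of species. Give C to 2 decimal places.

The web has S = 13 species and L = 25 feeding links.
C = L / S² = 25 / 169 = 0.1479 ≈ 0.15.

C = 0.15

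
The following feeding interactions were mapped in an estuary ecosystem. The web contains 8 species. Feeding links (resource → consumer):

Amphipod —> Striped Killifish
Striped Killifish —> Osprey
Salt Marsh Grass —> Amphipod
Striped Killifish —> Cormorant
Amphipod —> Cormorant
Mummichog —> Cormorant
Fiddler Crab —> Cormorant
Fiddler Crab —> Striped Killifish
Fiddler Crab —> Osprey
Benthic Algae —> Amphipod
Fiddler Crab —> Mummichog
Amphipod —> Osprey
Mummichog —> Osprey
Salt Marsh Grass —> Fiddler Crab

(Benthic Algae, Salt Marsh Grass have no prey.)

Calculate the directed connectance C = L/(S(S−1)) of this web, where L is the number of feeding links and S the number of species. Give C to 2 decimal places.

The web has S = 8 species and L = 14 feeding links.
C = L / (S(S−1)) = 14 / 56 = 0.2500 ≈ 0.25.

C = 0.25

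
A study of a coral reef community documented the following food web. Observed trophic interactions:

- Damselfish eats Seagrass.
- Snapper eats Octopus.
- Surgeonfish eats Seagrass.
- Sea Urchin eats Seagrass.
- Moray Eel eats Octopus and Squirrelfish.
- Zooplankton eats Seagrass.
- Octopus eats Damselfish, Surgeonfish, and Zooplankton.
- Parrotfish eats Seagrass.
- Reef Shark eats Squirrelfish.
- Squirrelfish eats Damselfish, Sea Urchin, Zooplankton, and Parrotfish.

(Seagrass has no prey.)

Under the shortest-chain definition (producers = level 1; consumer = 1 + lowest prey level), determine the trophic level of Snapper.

Seagrass is a producer → level 1.
Zooplankton eats Seagrass → level 2.
Octopus eats Zooplankton → level 3.
Snapper eats Octopus → level 4.
No prey of Snapper is below level 3, so 4 is the minimum.

Trophic level 4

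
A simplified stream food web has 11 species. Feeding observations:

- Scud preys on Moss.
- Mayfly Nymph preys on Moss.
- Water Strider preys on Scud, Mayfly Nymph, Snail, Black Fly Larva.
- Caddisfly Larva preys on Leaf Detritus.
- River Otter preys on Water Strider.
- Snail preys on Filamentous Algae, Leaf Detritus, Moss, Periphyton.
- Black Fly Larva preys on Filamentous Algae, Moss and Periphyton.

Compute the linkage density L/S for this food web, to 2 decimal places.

L/S = 1.36

There are L = 15 links among S = 11 species.
L/S = 15/11 = 1.3636 ≈ 1.36.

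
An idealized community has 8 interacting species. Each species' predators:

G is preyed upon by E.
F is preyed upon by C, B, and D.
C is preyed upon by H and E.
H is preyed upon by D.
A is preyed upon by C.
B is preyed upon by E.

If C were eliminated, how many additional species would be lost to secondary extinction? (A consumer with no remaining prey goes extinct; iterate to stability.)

Remove C.
Round 1: H (all prey gone) → extinct.
No further losses. Total secondary extinctions: 1.

1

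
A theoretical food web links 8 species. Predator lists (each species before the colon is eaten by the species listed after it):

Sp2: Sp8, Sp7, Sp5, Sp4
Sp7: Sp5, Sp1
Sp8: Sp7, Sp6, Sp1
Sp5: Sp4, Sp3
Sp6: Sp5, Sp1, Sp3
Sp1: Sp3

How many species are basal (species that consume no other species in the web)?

1

Basal species (no prey listed): Sp2.
Count: 1.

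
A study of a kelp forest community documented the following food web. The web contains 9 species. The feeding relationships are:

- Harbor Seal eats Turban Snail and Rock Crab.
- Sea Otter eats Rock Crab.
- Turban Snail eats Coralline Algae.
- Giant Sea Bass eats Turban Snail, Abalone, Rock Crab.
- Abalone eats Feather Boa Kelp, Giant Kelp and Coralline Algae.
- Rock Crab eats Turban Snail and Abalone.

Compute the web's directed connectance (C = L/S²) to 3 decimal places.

The web has S = 9 species and L = 12 feeding links.
C = L / S² = 12 / 81 = 0.1481 ≈ 0.148.

C = 0.148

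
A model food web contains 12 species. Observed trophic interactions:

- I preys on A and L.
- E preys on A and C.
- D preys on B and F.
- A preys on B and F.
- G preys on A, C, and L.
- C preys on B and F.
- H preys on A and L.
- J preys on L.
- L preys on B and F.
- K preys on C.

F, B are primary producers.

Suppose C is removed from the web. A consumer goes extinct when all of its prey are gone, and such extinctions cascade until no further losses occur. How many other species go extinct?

Remove C.
Round 1: K (all prey gone) → extinct.
No further losses. Total secondary extinctions: 1.

1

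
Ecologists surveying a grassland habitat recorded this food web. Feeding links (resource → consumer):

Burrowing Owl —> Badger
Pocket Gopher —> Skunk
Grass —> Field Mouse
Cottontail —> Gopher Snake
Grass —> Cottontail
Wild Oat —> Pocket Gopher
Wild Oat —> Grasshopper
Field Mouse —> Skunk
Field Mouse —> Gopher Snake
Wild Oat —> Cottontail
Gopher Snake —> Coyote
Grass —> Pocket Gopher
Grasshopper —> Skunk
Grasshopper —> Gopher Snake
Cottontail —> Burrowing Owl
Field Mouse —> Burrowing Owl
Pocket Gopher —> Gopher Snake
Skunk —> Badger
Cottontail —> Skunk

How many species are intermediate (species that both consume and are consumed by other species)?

7

Intermediate species (has both prey and predators): Grasshopper, Pocket Gopher, Field Mouse, Cottontail, Burrowing Owl, Skunk, Gopher Snake.
Count: 7.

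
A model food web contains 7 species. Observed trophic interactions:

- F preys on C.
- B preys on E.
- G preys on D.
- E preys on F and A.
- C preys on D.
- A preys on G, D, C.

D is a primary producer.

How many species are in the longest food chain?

5 species

One longest chain: D → C → F → E → B.
It has 5 species and 4 links.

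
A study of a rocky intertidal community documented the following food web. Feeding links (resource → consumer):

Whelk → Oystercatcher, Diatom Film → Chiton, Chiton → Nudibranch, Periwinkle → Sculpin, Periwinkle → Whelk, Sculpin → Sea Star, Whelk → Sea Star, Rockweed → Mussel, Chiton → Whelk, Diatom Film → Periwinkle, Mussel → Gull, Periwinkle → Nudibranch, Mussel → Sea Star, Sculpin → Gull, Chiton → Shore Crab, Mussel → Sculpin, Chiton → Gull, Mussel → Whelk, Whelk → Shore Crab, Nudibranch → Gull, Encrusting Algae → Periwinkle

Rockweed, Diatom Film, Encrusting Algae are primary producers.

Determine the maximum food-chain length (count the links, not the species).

3 links

One longest chain: Diatom Film → Periwinkle → Whelk → Shore Crab.
It has 4 species and 3 links.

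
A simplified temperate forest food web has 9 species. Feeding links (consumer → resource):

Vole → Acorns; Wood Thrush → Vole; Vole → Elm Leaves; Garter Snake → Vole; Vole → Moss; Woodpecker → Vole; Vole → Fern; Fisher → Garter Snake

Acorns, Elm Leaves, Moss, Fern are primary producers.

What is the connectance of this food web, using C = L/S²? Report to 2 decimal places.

C = 0.10

The web has S = 9 species and L = 8 feeding links.
C = L / S² = 8 / 81 = 0.0988 ≈ 0.10.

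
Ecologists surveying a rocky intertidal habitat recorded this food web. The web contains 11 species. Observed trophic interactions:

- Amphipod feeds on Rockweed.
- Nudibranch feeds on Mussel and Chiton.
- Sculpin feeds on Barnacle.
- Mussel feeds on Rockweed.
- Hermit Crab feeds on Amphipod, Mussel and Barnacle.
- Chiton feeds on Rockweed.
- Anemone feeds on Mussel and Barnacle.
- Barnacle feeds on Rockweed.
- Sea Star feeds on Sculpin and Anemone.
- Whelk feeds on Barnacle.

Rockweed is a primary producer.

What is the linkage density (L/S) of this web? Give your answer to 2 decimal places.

L/S = 1.36

There are L = 15 links among S = 11 species.
L/S = 15/11 = 1.3636 ≈ 1.36.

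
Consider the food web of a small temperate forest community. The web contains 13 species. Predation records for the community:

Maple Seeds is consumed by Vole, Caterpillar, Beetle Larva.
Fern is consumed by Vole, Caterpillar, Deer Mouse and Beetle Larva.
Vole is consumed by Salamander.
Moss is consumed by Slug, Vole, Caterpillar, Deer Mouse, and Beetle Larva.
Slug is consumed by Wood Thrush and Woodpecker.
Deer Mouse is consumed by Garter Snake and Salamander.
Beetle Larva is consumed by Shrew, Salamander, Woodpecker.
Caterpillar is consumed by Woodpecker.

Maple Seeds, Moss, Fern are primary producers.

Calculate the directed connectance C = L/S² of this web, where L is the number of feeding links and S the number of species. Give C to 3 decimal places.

C = 0.124

The web has S = 13 species and L = 21 feeding links.
C = L / S² = 21 / 169 = 0.1243 ≈ 0.124.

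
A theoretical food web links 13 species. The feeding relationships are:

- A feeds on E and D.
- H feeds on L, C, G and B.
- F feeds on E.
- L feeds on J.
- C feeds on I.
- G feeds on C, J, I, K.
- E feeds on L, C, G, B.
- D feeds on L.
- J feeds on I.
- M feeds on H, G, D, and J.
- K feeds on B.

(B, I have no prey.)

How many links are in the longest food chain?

4 links

One longest chain: I → C → G → E → F.
It has 5 species and 4 links.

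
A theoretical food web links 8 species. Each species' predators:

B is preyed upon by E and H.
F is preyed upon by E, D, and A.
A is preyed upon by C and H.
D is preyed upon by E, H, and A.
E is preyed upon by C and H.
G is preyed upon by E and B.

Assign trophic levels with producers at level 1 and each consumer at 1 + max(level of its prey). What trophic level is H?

G is a producer → level 1.
B eats G → level 2.
E eats B (level 2); other prey at levels: G 1, F 1, D 2 → level 3.
H eats E (level 3); other prey at levels: B 2, D 2, A 3 → level 4.

Trophic level 4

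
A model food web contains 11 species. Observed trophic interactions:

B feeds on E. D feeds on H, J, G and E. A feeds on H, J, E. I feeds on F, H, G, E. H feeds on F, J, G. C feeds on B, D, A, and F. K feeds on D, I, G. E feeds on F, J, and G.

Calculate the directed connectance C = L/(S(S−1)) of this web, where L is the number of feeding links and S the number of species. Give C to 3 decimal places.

C = 0.227

The web has S = 11 species and L = 25 feeding links.
C = L / (S(S−1)) = 25 / 110 = 0.2273 ≈ 0.227.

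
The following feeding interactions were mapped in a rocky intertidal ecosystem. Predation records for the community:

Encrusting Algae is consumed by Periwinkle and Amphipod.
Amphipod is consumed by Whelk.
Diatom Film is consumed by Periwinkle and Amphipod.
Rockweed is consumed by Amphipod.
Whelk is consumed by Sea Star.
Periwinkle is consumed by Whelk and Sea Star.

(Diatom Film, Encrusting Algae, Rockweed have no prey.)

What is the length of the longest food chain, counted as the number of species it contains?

4 species

One longest chain: Diatom Film → Amphipod → Whelk → Sea Star.
It has 4 species and 3 links.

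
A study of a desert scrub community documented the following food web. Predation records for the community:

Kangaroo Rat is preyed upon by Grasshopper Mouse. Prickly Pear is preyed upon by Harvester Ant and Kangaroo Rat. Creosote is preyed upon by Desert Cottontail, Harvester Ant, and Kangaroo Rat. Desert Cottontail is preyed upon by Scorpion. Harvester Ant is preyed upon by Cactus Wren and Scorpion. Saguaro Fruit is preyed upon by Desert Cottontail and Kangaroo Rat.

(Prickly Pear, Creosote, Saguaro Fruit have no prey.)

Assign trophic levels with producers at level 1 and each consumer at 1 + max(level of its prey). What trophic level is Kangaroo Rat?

Trophic level 2

Prickly Pear is a producer → level 1.
Kangaroo Rat eats Prickly Pear (level 1); other prey at levels: Creosote 1, Saguaro Fruit 1 → level 2.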